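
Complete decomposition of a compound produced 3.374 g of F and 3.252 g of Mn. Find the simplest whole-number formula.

F: 3.374 g ÷ 19.00 g/mol = 0.1776 mol
Mn: 3.252 g ÷ 54.94 g/mol = 0.05919 mol
Ratios (÷ 0.05919): F 3.000, Mn 1.000
Ratio ≈ 3:1, so the empirical formula is F3Mn

F3Mn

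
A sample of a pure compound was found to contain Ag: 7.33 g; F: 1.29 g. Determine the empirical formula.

AgF

n(Ag) = 7.33/107.87 = 0.06795, n(F) = 1.29/19.00 = 0.06789
Smallest is F at 0.06789 mol; normalising gives Ag 1.001, F 1.000
→ AgF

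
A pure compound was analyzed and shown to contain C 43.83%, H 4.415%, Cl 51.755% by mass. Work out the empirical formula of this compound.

C5H6Cl2

Assume 100 g: 43.83 g C, 4.415 g H, 51.755 g Cl.
Moles — C: 43.83 / 12.01 = 3.649 mol; H: 4.415 / 1.008 = 4.38 mol; Cl: 51.755 / 35.45 = 1.46 mol
Ratios (÷ 1.46): C 2.500, H 3.000, Cl 1.000
×2: C 5.00, H 6.00, Cl 2.00 → C5H6Cl2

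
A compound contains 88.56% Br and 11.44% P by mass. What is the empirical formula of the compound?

Br3P

Assume 100 g: 88.56 g Br, 11.44 g P.
n(Br) = 88.56/79.90 = 1.108, n(P) = 11.44/30.97 = 0.3694
Smallest is P at 0.3694 mol; normalising gives Br 3.001, P 1.000
≈ 3:1 → Br3P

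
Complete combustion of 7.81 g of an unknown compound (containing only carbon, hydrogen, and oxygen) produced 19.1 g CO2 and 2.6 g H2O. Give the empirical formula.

C3H2O

mol C = 19.1 / 44.01 = 0.4340; mass C = 0.4340 × 12.01 = 5.212 g
mol H = 2 × (2.6 / 18.02) = 0.2886; mass H = 0.2886 × 1.008 = 0.2909 g
mass O = 7.81 − (5.503) = 2.307 g → mol O = 0.1442
Divide by the smallest (0.1442 mol O): C 3.010, H 2.001, O 1.000
→ C3H2O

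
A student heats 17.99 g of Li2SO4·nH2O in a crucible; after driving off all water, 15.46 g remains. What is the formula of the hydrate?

Mass of water lost = 17.99 − 15.46 = 2.53 g → 2.53 / 18.02 = 0.1404 mol H2O
Molar mass of Li2SO4 = 109.95 g/mol → mol Li2SO4 = 15.46 / 109.95 = 0.1406
n = 0.1404 / 0.1406 = 1.00 ≈ 1 → Li2SO4·H2O

Li2SO4·H2O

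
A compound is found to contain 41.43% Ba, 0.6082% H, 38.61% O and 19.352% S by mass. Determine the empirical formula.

BaH2O8S2

Assume 100 g: 41.43 g Ba, 0.6082 g H, 38.61 g O, 19.352 g S.
n(Ba) = 41.43/137.33 = 0.3017, n(H) = 0.6082/1.008 = 0.6034, n(O) = 38.61/16.00 = 2.413, n(S) = 19.352/32.07 = 0.6034
Smallest is Ba at 0.3017 mol; normalising gives Ba 1.000, H 2.000, O 7.999, S 2.000
Ratio ≈ 1:2:8:2, so the empirical formula is BaH2O8S2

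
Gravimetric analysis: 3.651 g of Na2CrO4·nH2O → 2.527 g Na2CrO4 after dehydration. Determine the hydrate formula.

Na2CrO4·4H2O

Mass of water lost = 3.651 − 2.527 = 1.124 g → 1.124 / 18.02 = 0.06238 mol H2O
Molar mass of Na2CrO4 = 161.98 g/mol → mol Na2CrO4 = 2.527 / 161.98 = 0.0156
n = 0.06238 / 0.0156 = 4.00 ≈ 4 → Na2CrO4·4H2O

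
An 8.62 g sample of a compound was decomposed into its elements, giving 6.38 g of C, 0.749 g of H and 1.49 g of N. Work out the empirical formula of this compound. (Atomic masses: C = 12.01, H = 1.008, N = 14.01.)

n(C) = 6.38/12.01 = 0.5312, n(H) = 0.749/1.008 = 0.7431, n(N) = 1.49/14.01 = 0.1064
Divide by the smallest (0.1064 mol N): C 4.995, H 6.987, N 1.000
≈ 5:7:1 → C5H7N

C5H7N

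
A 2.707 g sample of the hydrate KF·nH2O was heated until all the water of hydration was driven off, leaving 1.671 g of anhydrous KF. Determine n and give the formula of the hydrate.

Mass of water lost = 2.707 − 1.671 = 1.036 g → 1.036 / 18.02 = 0.05749 mol H2O
Molar mass of KF = 58.10 g/mol → mol KF = 1.671 / 58.10 = 0.02876
n = 0.05749 / 0.02876 = 2.00 ≈ 2 → KF·2H2O

KF·2H2O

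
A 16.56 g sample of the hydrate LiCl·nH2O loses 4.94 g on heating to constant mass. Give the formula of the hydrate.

LiCl·H2O

Mass of anhydrous LiCl = 16.56 − 4.94 = 11.62 g
mol H2O = 4.94 / 18.02 = 0.2741
Molar mass of LiCl = 42.39 g/mol → mol LiCl = 11.62 / 42.39 = 0.2741
n = 0.2741 / 0.2741 = 1.00 ≈ 1 → LiCl·H2O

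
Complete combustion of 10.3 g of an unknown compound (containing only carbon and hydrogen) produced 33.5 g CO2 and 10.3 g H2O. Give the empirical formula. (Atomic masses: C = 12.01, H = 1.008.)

mol C = 33.5 / 44.01 = 0.7612; mass C = 0.7612 × 12.01 = 9.142 g
mol H = 2 × (10.3 / 18.02) = 1.143; mass H = 1.143 × 1.008 = 1.152 g
Divide by the smallest (0.7612 mol C): C 1.000, H 1.502
Scaling by 2: C 2.00, H 3.00 → C2H3

C2H3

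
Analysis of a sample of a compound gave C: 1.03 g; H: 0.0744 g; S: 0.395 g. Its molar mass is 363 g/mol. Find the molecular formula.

C: 1.03 g ÷ 12.01 g/mol = 0.08576 mol
H: 0.0744 g ÷ 1.008 g/mol = 0.07381 mol
S: 0.395 g ÷ 32.07 g/mol = 0.01232 mol
Smallest is S at 0.01232 mol; normalising gives C 6.963, H 5.993, S 1.000
→ C7H6S
Empirical-formula mass = 122.19 g/mol
n = 363 / 122.19 = 2.97 ≈ 3
Molecular formula = (C7H6S)×3 = C21H18S3

C21H18S3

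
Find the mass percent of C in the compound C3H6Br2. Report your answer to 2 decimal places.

Molar mass = 3(12.01) + 6(1.008) + 2(79.90) = 201.878 g/mol
Mass of C per mole = 3 × 12.01 = 36.030 g
% C = 36.030 / 201.878 × 100 = 17.85%

17.85%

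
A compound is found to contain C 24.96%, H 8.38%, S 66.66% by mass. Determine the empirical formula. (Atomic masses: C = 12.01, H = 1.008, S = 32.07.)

Assume 100 g: 24.96 g C, 8.38 g H, 66.66 g S.
n(C) = 24.96/12.01 = 2.078, n(H) = 8.38/1.008 = 8.313, n(S) = 66.66/32.07 = 2.079
Ratios (÷ 2.078): C 1.000, H 4.000, S 1.000
→ CH4S

CH4S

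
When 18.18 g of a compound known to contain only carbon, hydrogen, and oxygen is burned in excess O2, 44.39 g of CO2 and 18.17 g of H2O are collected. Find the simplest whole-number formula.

mol C = 44.39 / 44.01 = 1.009; mass C = 1.009 × 12.01 = 12.11 g
mol H = 2 × (18.17 / 18.02) = 2.017; mass H = 2.017 × 1.008 = 2.033 g
mass O = 18.18 − (14.15) = 4.034 g → mol O = 0.2521
Ratios (÷ 0.2521): C 4.001, H 8.000, O 1.000
≈ 4:8:1 → C4H8O

C4H8O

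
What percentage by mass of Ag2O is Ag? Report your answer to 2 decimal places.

Molar mass = 2(107.87) + 1(16.00) = 231.740 g/mol
Mass of Ag per mole = 2 × 107.87 = 215.740 g
% Ag = 215.740 / 231.740 × 100 = 93.10%

93.10%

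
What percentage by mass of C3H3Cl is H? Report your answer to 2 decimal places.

4.06%

Molar mass = 3(12.01) + 3(1.008) + 1(35.45) = 74.504 g/mol
Mass of H per mole = 3 × 1.008 = 3.024 g
% H = 3.024 / 74.504 × 100 = 4.06%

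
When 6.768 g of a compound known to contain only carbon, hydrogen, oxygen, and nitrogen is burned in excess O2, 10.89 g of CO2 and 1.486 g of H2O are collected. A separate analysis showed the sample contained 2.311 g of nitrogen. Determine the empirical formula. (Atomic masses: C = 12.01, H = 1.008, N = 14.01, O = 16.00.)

mol C = 10.89 / 44.01 = 0.2474; mass C = 0.2474 × 12.01 = 2.972 g
mol H = 2 × (1.486 / 18.02) = 0.1649; mass H = 0.1649 × 1.008 = 0.1662 g
mol N = 2.311 / 14.01 = 0.1650
mass O = 6.768 − (5.449) = 1.319 g → mol O = 0.08243
Divide by the smallest (0.08243 mol O): C 3.002, H 2.001, N 2.001, O 1.000
Ratio ≈ 3:2:2:1, so the empirical formula is C3H2N2O

C3H2N2O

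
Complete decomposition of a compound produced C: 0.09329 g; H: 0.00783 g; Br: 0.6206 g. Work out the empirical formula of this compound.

Moles — C: 0.09329 / 12.01 = 0.007768 mol; H: 0.00783 / 1.008 = 0.007768 mol; Br: 0.6206 / 79.90 = 0.007767 mol
Divide by the smallest (0.007767 mol Br): C 1.000, H 1.000, Br 1.000
→ CHBr

CHBr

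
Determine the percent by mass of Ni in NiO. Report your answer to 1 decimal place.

Molar mass = 1(58.69) + 1(16.00) = 74.690 g/mol
Mass of Ni per mole = 1 × 58.69 = 58.690 g
% Ni = 58.690 / 74.690 × 100 = 78.6%

78.6%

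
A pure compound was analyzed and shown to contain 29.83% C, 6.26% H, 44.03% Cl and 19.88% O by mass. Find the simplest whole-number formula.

Assume 100 g: 29.83 g C, 6.26 g H, 44.03 g Cl, 19.88 g O.
C: 29.83 g ÷ 12.01 g/mol = 2.484 mol
H: 6.26 g ÷ 1.008 g/mol = 6.21 mol
Cl: 44.03 g ÷ 35.45 g/mol = 1.242 mol
O: 19.88 g ÷ 16.00 g/mol = 1.242 mol
Smallest is Cl at 1.242 mol; normalising gives C 2.000, H 5.000, Cl 1.000, O 1.000
→ C2H5ClO

C2H5ClO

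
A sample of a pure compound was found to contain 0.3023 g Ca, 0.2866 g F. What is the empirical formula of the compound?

Ca: 0.3023 g ÷ 40.08 g/mol = 0.007542 mol
F: 0.2866 g ÷ 19.00 g/mol = 0.01508 mol
Divide by the smallest (0.007542 mol Ca): Ca 1.000, F 2.000
≈ 1:2 → CaF2

CaF2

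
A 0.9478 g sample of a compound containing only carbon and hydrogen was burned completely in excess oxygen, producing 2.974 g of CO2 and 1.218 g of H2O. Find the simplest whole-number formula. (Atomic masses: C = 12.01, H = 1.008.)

mol C = 2.974 / 44.01 = 0.06758; mass C = 0.06758 × 12.01 = 0.8116 g
mol H = 2 × (1.218 / 18.02) = 0.1352; mass H = 0.1352 × 1.008 = 0.1363 g
Ratios (÷ 0.06758): C 1.000, H 2.000
→ CH2

CH2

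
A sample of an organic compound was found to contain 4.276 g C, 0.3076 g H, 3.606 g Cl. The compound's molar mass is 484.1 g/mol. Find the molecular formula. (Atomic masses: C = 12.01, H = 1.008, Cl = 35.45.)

C: 4.276 g ÷ 12.01 g/mol = 0.356 mol
H: 0.3076 g ÷ 1.008 g/mol = 0.3052 mol
Cl: 3.606 g ÷ 35.45 g/mol = 0.1017 mol
Smallest is Cl at 0.1017 mol; normalising gives C 3.500, H 3.000, Cl 1.000
Scaling by 2: C 7.00, H 6.00, Cl 2.00 → C7H6Cl2
Empirical-formula mass = 161.02 g/mol
n = 484.1 / 161.02 = 3.01 ≈ 3
Molecular formula = (C7H6Cl2)×3 = C21H18Cl6

C21H18Cl6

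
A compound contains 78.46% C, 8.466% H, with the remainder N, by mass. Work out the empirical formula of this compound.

C7H9N

Assume 100 g: 78.46 g C, 8.466 g H, 13.074 g N.
C: 78.46 g ÷ 12.01 g/mol = 6.533 mol
H: 8.466 g ÷ 1.008 g/mol = 8.399 mol
N: 13.074 g ÷ 14.01 g/mol = 0.9332 mol
Divide by the smallest (0.9332 mol N): C 7.001, H 9.000, N 1.000
Ratio ≈ 7:9:1, so the empirical formula is C7H9N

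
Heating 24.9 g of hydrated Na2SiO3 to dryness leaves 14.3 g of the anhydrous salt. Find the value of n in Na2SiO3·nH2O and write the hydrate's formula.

Mass of water lost = 24.9 − 14.3 = 10.6 g → 10.6 / 18.02 = 0.5882 mol H2O
Molar mass of Na2SiO3 = 122.07 g/mol → mol Na2SiO3 = 14.3 / 122.07 = 0.1171
n = 0.5882 / 0.1171 = 5.02 ≈ 5 → Na2SiO3·5H2O

Na2SiO3·5H2O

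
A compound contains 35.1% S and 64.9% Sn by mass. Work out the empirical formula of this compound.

Assume 100 g: 35.1 g S, 64.9 g Sn.
Moles — S: 35.1 / 32.07 = 1.094 mol; Sn: 64.9 / 118.71 = 0.5467 mol
Smallest is Sn at 0.5467 mol; normalising gives S 2.002, Sn 1.000
Ratio ≈ 2:1, so the empirical formula is S2Sn

S2Sn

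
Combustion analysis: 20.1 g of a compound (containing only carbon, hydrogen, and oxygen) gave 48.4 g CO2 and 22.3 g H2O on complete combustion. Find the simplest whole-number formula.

mol C = 48.4 / 44.01 = 1.100; mass C = 1.100 × 12.01 = 13.21 g
mol H = 2 × (22.3 / 18.02) = 2.475; mass H = 2.475 × 1.008 = 2.495 g
mass O = 20.1 − (15.70) = 4.397 g → mol O = 0.2748
Smallest is O at 0.2748 mol; normalising gives C 4.002, H 9.006, O 1.000
Ratio ≈ 4:9:1, so the empirical formula is C4H9O

C4H9O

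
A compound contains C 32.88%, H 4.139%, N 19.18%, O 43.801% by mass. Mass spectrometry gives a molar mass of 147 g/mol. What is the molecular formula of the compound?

Assume 100 g: 32.88 g C, 4.139 g H, 19.18 g N, 43.801 g O.
C: 32.88 g ÷ 12.01 g/mol = 2.738 mol
H: 4.139 g ÷ 1.008 g/mol = 4.106 mol
N: 19.18 g ÷ 14.01 g/mol = 1.369 mol
O: 43.801 g ÷ 16.00 g/mol = 2.738 mol
Divide by the smallest (1.369 mol N): C 2.000, H 2.999, N 1.000, O 2.000
→ C2H3NO2
Empirical-formula mass = 73.05 g/mol
n = 147 / 73.05 = 2.01 ≈ 2
Molecular formula = (C2H3NO2)×2 = C4H6N2O4

C4H6N2O4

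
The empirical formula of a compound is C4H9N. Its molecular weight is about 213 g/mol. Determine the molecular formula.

Empirical-formula mass = 71.12 g/mol
n = 213 / 71.12 = 2.99 ≈ 3
Molecular formula = (C4H9N)3 = C12H27N3

C12H27N3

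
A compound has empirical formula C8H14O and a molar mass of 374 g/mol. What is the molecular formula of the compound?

C24H42O3

Empirical-formula mass = 126.19 g/mol
n = 374 / 126.19 = 2.96 ≈ 3
Molecular formula = (C8H14O)3 = C24H42O3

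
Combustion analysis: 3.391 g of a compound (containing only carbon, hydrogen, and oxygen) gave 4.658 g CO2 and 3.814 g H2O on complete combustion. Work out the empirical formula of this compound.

mol C = 4.658 / 44.01 = 0.1058; mass C = 0.1058 × 12.01 = 1.271 g
mol H = 2 × (3.814 / 18.02) = 0.4233; mass H = 0.4233 × 1.008 = 0.4267 g
mass O = 3.391 − (1.698) = 1.693 g → mol O = 0.1058
Smallest is O at 0.1058 mol; normalising gives C 1.000, H 4.000, O 1.000
≈ 1:4:1 → CH4O

CH4O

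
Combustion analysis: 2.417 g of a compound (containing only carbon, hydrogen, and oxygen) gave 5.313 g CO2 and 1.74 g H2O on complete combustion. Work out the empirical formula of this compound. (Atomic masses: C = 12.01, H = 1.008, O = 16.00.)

mol C = 5.313 / 44.01 = 0.1207; mass C = 0.1207 × 12.01 = 1.450 g
mol H = 2 × (1.74 / 18.02) = 0.1931; mass H = 0.1931 × 1.008 = 0.1947 g
mass O = 2.417 − (1.645) = 0.7725 g → mol O = 0.04828
Ratios (÷ 0.04828): C 2.501, H 4.000, O 1.000
Multiply by 2: C 5.00, H 8.00, O 2.00 → C5H8O2

C5H8O2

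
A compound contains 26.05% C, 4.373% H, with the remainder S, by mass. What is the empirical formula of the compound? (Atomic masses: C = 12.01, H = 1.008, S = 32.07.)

Assume 100 g: 26.05 g C, 4.373 g H, 69.577 g S.
C: 26.05 g ÷ 12.01 g/mol = 2.169 mol
H: 4.373 g ÷ 1.008 g/mol = 4.338 mol
S: 69.577 g ÷ 32.07 g/mol = 2.17 mol
Divide by the smallest (2.169 mol C): C 1.000, H 2.000, S 1.000
Ratio ≈ 1:2:1, so the empirical formula is CH2S

CH2S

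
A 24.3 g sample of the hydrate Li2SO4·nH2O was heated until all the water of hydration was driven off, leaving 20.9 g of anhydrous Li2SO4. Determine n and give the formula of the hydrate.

Mass of water lost = 24.3 − 20.9 = 3.4 g → 3.4 / 18.02 = 0.1887 mol H2O
Molar mass of Li2SO4 = 109.95 g/mol → mol Li2SO4 = 20.9 / 109.95 = 0.1901
n = 0.1887 / 0.1901 = 0.99 ≈ 1 → Li2SO4·H2O

Li2SO4·H2O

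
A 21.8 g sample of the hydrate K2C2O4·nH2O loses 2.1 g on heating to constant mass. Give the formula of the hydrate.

K2C2O4·H2O

Mass of anhydrous K2C2O4 = 21.8 − 2.1 = 19.7 g
mol H2O = 2.1 / 18.02 = 0.1165
Molar mass of K2C2O4 = 166.22 g/mol → mol K2C2O4 = 19.7 / 166.22 = 0.1185
n = 0.1165 / 0.1185 = 0.98 ≈ 1 → K2C2O4·H2O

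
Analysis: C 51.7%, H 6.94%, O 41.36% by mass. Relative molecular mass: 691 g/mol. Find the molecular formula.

Assume 100 g: 51.7 g C, 6.94 g H, 41.36 g O.
n(C) = 51.7/12.01 = 4.305, n(H) = 6.94/1.008 = 6.885, n(O) = 41.36/16.00 = 2.585
Divide by the smallest (2.585 mol O): C 1.665, H 2.663, O 1.000
×3: C 5.00, H 7.99, O 3.00 → C5H8O3
Empirical-formula mass = 116.11 g/mol
n = 691 / 116.11 = 5.95 ≈ 6
Molecular formula = (C5H8O3)×6 = C30H48O18

C30H48O18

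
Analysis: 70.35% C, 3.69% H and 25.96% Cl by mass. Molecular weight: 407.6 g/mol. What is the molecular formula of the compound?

C24H15Cl3

Assume 100 g: 70.35 g C, 3.69 g H, 25.96 g Cl.
Moles — C: 70.35 / 12.01 = 5.858 mol; H: 3.69 / 1.008 = 3.661 mol; Cl: 25.96 / 35.45 = 0.7323 mol
Divide by the smallest (0.7323 mol Cl): C 7.999, H 4.999, Cl 1.000
→ C8H5Cl
Empirical-formula mass = 136.57 g/mol
n = 407.6 / 136.57 = 2.98 ≈ 3
Molecular formula = (C8H5Cl)×3 = C24H15Cl3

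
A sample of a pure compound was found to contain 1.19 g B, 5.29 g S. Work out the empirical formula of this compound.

n(B) = 1.19/10.81 = 0.1101, n(S) = 5.29/32.07 = 0.165
Divide by the smallest (0.1101 mol B): B 1.000, S 1.498
Scaling by 2: B 2.00, S 3.00 → B2S3

B2S3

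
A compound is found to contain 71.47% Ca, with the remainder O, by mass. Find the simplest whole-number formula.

CaO

Assume 100 g: 71.47 g Ca, 28.53 g O.
n(Ca) = 71.47/40.08 = 1.783, n(O) = 28.53/16.00 = 1.783
Divide by the smallest (1.783 mol O): Ca 1.000, O 1.000
≈ 1:1 → CaO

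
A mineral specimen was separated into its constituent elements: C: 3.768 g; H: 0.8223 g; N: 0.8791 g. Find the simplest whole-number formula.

C5H13N

n(C) = 3.768/12.01 = 0.3137, n(H) = 0.8223/1.008 = 0.8158, n(N) = 0.8791/14.01 = 0.06275
Divide by the smallest (0.06275 mol N): C 5.000, H 13.001, N 1.000
→ C5H13N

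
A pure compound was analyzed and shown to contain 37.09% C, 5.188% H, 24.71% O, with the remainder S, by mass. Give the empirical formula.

C6H10O3S2

Assume 100 g: 37.09 g C, 5.188 g H, 24.71 g O, 33.012 g S.
C: 37.09 g ÷ 12.01 g/mol = 3.088 mol
H: 5.188 g ÷ 1.008 g/mol = 5.147 mol
O: 24.71 g ÷ 16.00 g/mol = 1.544 mol
S: 33.012 g ÷ 32.07 g/mol = 1.029 mol
Ratios (÷ 1.029): C 3.000, H 5.000, O 1.500, S 1.000
Scaling by 2: C 6.00, H 10.00, O 3.00, S 2.00 → C6H10O3S2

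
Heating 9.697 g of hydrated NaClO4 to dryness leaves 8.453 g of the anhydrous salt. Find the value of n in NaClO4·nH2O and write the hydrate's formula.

Mass of water lost = 9.697 − 8.453 = 1.244 g → 1.244 / 18.02 = 0.06903 mol H2O
Molar mass of NaClO4 = 122.44 g/mol → mol NaClO4 = 8.453 / 122.44 = 0.06904
n = 0.06903 / 0.06904 = 1.00 ≈ 1 → NaClO4·H2O

NaClO4·H2O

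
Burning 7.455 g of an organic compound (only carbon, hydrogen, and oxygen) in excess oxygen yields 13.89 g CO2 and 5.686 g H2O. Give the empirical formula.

C5H10O3

mol C = 13.89 / 44.01 = 0.3156; mass C = 0.3156 × 12.01 = 3.790 g
mol H = 2 × (5.686 / 18.02) = 0.6311; mass H = 0.6311 × 1.008 = 0.6361 g
mass O = 7.455 − (4.427) = 3.028 g → mol O = 0.1893
Ratios (÷ 0.1893): C 1.667, H 3.334, O 1.000
Multiply by 3: C 5.00, H 10.00, O 3.00 → C5H10O3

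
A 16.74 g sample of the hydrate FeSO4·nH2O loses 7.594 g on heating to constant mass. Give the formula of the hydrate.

FeSO4·7H2O

Mass of anhydrous FeSO4 = 16.74 − 7.594 = 9.146 g
mol H2O = 7.594 / 18.02 = 0.4214
Molar mass of FeSO4 = 151.92 g/mol → mol FeSO4 = 9.146 / 151.92 = 0.0602
n = 0.4214 / 0.0602 = 7.00 ≈ 7 → FeSO4·7H2O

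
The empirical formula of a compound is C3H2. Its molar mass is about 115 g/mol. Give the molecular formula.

C9H6

Empirical-formula mass = 38.05 g/mol
n = 115 / 38.05 = 3.02 ≈ 3
Molecular formula = (C3H2)3 = C9H6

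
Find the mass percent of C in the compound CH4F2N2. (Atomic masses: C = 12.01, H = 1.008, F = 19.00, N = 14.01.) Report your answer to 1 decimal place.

Molar mass = 1(12.01) + 4(1.008) + 2(19.00) + 2(14.01) = 82.062 g/mol
Mass of C per mole = 1 × 12.01 = 12.010 g
% C = 12.010 / 82.062 × 100 = 14.6%

14.6%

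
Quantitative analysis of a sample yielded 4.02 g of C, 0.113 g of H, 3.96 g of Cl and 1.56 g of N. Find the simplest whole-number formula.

C: 4.02 g ÷ 12.01 g/mol = 0.3347 mol
H: 0.113 g ÷ 1.008 g/mol = 0.1121 mol
Cl: 3.96 g ÷ 35.45 g/mol = 0.1117 mol
N: 1.56 g ÷ 14.01 g/mol = 0.1113 mol
Divide by the smallest (0.1113 mol N): C 3.006, H 1.007, Cl 1.003, N 1.000
≈ 3:1:1:1 → C3HClN

C3HClN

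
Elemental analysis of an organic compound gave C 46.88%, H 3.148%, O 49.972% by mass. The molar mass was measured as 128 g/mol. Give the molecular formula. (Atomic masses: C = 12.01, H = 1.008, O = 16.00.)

Assume 100 g: 46.88 g C, 3.148 g H, 49.972 g O.
n(C) = 46.88/12.01 = 3.903, n(H) = 3.148/1.008 = 3.123, n(O) = 49.972/16.00 = 3.123
Ratios (÷ 3.123): C 1.250, H 1.000, O 1.000
×4: C 5.00, H 4.00, O 4.00 → C5H4O4
Empirical-formula mass = 128.08 g/mol
n = 128 / 128.08 = 1.00 ≈ 1
Molecular formula = empirical formula = C5H4O4

C5H4O4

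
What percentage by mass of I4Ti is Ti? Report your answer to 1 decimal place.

8.6%

Molar mass = 4(126.90) + 1(47.87) = 555.470 g/mol
Mass of Ti per mole = 1 × 47.87 = 47.870 g
% Ti = 47.870 / 555.470 × 100 = 8.6%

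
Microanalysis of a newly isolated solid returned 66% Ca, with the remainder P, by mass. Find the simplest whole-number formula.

Assume 100 g: 66 g Ca, 34 g P.
Moles — Ca: 66 / 40.08 = 1.647 mol; P: 34 / 30.97 = 1.098 mol
Divide by the smallest (1.098 mol P): Ca 1.500, P 1.000
Multiply by 2: Ca 3.00, P 2.00 → Ca3P2

Ca3P2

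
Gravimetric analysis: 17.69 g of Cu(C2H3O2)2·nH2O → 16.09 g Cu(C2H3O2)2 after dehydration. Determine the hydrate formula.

Mass of water lost = 17.69 − 16.09 = 1.6 g → 1.6 / 18.02 = 0.08879 mol H2O
Molar mass of Cu(C2H3O2)2 = 181.64 g/mol → mol Cu(C2H3O2)2 = 16.09 / 181.64 = 0.08858
n = 0.08879 / 0.08858 = 1.00 ≈ 1 → Cu(C2H3O2)2·H2O

Cu(C2H3O2)2·H2O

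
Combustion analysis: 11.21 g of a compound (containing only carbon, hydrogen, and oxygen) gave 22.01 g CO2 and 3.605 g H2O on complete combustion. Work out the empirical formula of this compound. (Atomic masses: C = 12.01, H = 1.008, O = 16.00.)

C5H4O3

mol C = 22.01 / 44.01 = 0.5001; mass C = 0.5001 × 12.01 = 6.006 g
mol H = 2 × (3.605 / 18.02) = 0.4001; mass H = 0.4001 × 1.008 = 0.4033 g
mass O = 11.21 − (6.410) = 4.800 g → mol O = 0.3000
Ratios (÷ 0.3): C 1.667, H 1.334, O 1.000
Scaling by 3: C 5.00, H 4.00, O 3.00 → C5H4O3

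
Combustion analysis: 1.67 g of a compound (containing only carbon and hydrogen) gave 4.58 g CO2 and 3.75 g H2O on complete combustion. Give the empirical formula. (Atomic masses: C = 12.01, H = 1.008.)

mol C = 4.58 / 44.01 = 0.1041; mass C = 0.1041 × 12.01 = 1.250 g
mol H = 2 × (3.75 / 18.02) = 0.4162; mass H = 0.4162 × 1.008 = 0.4195 g
Smallest is C at 0.1041 mol; normalising gives C 1.000, H 3.999
≈ 1:4 → CH4

CH4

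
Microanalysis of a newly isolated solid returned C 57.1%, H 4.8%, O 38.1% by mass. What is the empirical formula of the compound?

C2H2O

Assume 100 g: 57.1 g C, 4.8 g H, 38.1 g O.
Moles — C: 57.1 / 12.01 = 4.754 mol; H: 4.8 / 1.008 = 4.762 mol; O: 38.1 / 16.00 = 2.381 mol
Ratios (÷ 2.381): C 1.997, H 2.000, O 1.000
→ C2H2O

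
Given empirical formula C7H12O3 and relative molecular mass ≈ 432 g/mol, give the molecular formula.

Empirical-formula mass = 144.17 g/mol
n = 432 / 144.17 = 3.00 ≈ 3
Molecular formula = (C7H12O3)3 = C21H36O9

C21H36O9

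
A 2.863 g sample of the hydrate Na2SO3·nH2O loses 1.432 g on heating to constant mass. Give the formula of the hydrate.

Na2SO3·7H2O

Mass of anhydrous Na2SO3 = 2.863 − 1.432 = 1.431 g
mol H2O = 1.432 / 18.02 = 0.07947
Molar mass of Na2SO3 = 126.05 g/mol → mol Na2SO3 = 1.431 / 126.05 = 0.01135
n = 0.07947 / 0.01135 = 7.00 ≈ 7 → Na2SO3·7H2O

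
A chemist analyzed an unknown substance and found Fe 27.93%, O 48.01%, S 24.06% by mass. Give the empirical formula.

Fe2O12S3

Assume 100 g: 27.93 g Fe, 48.01 g O, 24.06 g S.
Fe: 27.93 g ÷ 55.85 g/mol = 0.5001 mol
O: 48.01 g ÷ 16.00 g/mol = 3.001 mol
S: 24.06 g ÷ 32.07 g/mol = 0.7502 mol
Divide by the smallest (0.5001 mol Fe): Fe 1.000, O 6.000, S 1.500
×2: Fe 2.00, O 12.00, S 3.00 → Fe2O12S3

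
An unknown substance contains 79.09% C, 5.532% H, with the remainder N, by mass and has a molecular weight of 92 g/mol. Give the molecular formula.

C6H5N

Assume 100 g: 79.09 g C, 5.532 g H, 15.378 g N.
Moles — C: 79.09 / 12.01 = 6.585 mol; H: 5.532 / 1.008 = 5.488 mol; N: 15.378 / 14.01 = 1.098 mol
Ratios (÷ 1.098): C 6.000, H 5.000, N 1.000
≈ 6:5:1 → C6H5N
Empirical-formula mass = 91.11 g/mol
n = 92 / 91.11 = 1.01 ≈ 1
Molecular formula = empirical formula = C6H5N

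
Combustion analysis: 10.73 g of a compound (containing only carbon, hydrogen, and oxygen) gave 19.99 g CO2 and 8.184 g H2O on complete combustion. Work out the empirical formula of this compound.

C5H10O3

mol C = 19.99 / 44.01 = 0.4542; mass C = 0.4542 × 12.01 = 5.455 g
mol H = 2 × (8.184 / 18.02) = 0.9083; mass H = 0.9083 × 1.008 = 0.9156 g
mass O = 10.73 − (6.371) = 4.359 g → mol O = 0.2725
Divide by the smallest (0.2725 mol O): C 1.667, H 3.334, O 1.000
Scaling by 3: C 5.00, H 10.00, O 3.00 → C5H10O3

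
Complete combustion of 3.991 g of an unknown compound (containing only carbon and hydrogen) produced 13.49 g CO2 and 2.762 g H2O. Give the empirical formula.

CH

mol C = 13.49 / 44.01 = 0.3065; mass C = 0.3065 × 12.01 = 3.681 g
mol H = 2 × (2.762 / 18.02) = 0.3065; mass H = 0.3065 × 1.008 = 0.3090 g
Smallest is C at 0.3065 mol; normalising gives C 1.000, H 1.000
Ratio ≈ 1:1, so the empirical formula is CH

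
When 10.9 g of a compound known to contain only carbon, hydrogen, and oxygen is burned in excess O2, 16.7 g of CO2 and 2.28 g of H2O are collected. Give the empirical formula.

C3H2O3

mol C = 16.7 / 44.01 = 0.3795; mass C = 0.3795 × 12.01 = 4.557 g
mol H = 2 × (2.28 / 18.02) = 0.2531; mass H = 0.2531 × 1.008 = 0.2551 g
mass O = 10.9 − (4.812) = 6.088 g → mol O = 0.3805
Smallest is H at 0.2531 mol; normalising gives C 1.500, H 1.000, O 1.504
×2: C 3.00, H 2.00, O 3.01 → C3H2O3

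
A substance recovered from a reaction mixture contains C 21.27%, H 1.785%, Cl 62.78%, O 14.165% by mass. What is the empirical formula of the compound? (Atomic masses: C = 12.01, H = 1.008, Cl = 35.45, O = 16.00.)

C2H2Cl2O

Assume 100 g: 21.27 g C, 1.785 g H, 62.78 g Cl, 14.165 g O.
C: 21.27 g ÷ 12.01 g/mol = 1.771 mol
H: 1.785 g ÷ 1.008 g/mol = 1.771 mol
Cl: 62.78 g ÷ 35.45 g/mol = 1.771 mol
O: 14.165 g ÷ 16.00 g/mol = 0.8853 mol
Ratios (÷ 0.8853): C 2.000, H 2.000, Cl 2.000, O 1.000
≈ 2:2:2:1 → C2H2Cl2O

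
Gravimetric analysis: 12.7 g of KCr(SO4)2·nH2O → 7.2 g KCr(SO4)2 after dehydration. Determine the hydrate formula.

KCr(SO4)2·12H2O

Mass of water lost = 12.7 − 7.2 = 5.5 g → 5.5 / 18.02 = 0.3052 mol H2O
Molar mass of KCr(SO4)2 = 283.24 g/mol → mol KCr(SO4)2 = 7.2 / 283.24 = 0.02542
n = 0.3052 / 0.02542 = 12.01 ≈ 12 → KCr(SO4)2·12H2O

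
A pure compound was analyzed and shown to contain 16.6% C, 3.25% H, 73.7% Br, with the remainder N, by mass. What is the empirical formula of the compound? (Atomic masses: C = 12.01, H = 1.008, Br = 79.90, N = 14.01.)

C3H7Br2N

Assume 100 g: 16.6 g C, 3.25 g H, 73.7 g Br, 6.45 g N.
C: 16.6 g ÷ 12.01 g/mol = 1.382 mol
H: 3.25 g ÷ 1.008 g/mol = 3.224 mol
Br: 73.7 g ÷ 79.90 g/mol = 0.9224 mol
N: 6.45 g ÷ 14.01 g/mol = 0.4604 mol
Divide by the smallest (0.4604 mol N): C 3.002, H 7.003, Br 2.004, N 1.000
Ratio ≈ 3:7:2:1, so the empirical formula is C3H7Br2N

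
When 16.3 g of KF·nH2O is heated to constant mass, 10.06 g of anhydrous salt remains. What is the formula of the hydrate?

KF·2H2O

Mass of water lost = 16.3 − 10.06 = 6.24 g → 6.24 / 18.02 = 0.3463 mol H2O
Molar mass of KF = 58.10 g/mol → mol KF = 10.06 / 58.10 = 0.1731
n = 0.3463 / 0.1731 = 2.00 ≈ 2 → KF·2H2O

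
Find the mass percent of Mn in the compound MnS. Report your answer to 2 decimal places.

Molar mass = 1(54.94) + 1(32.07) = 87.010 g/mol
Mass of Mn per mole = 1 × 54.94 = 54.940 g
% Mn = 54.940 / 87.010 × 100 = 63.14%

63.14%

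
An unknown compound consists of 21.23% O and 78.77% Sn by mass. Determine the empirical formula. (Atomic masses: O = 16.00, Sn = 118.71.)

Assume 100 g: 21.23 g O, 78.77 g Sn.
Moles — O: 21.23 / 16.00 = 1.327 mol; Sn: 78.77 / 118.71 = 0.6635 mol
Divide by the smallest (0.6635 mol Sn): O 2.000, Sn 1.000
Ratio ≈ 2:1, so the empirical formula is O2Sn

O2Sn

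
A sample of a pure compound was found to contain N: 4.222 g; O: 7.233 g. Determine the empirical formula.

N2O3

Moles — N: 4.222 / 14.01 = 0.3014 mol; O: 7.233 / 16.00 = 0.4521 mol
Smallest is N at 0.3014 mol; normalising gives N 1.000, O 1.500
Multiply by 2: N 2.00, O 3.00 → N2O3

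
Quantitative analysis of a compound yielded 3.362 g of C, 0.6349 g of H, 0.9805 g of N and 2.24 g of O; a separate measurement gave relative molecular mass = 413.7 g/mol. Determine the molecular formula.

C: 3.362 g ÷ 12.01 g/mol = 0.2799 mol
H: 0.6349 g ÷ 1.008 g/mol = 0.6299 mol
N: 0.9805 g ÷ 14.01 g/mol = 0.06999 mol
O: 2.24 g ÷ 16.00 g/mol = 0.14 mol
Smallest is N at 0.06999 mol; normalising gives C 4.000, H 9.000, N 1.000, O 2.000
→ C4H9NO2
Empirical-formula mass = 103.12 g/mol
n = 413.7 / 103.12 = 4.01 ≈ 4
Molecular formula = (C4H9NO2)×4 = C16H36N4O8

C16H36N4O8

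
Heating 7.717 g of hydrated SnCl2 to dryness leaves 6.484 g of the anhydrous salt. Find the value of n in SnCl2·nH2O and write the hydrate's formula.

SnCl2·2H2O

Mass of water lost = 7.717 − 6.484 = 1.233 g → 1.233 / 18.02 = 0.06842 mol H2O
Molar mass of SnCl2 = 189.61 g/mol → mol SnCl2 = 6.484 / 189.61 = 0.0342
n = 0.06842 / 0.0342 = 2.00 ≈ 2 → SnCl2·2H2O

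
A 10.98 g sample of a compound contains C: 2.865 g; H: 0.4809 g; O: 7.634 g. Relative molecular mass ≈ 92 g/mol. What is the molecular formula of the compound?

C: 2.865 g ÷ 12.01 g/mol = 0.2386 mol
H: 0.4809 g ÷ 1.008 g/mol = 0.4771 mol
O: 7.634 g ÷ 16.00 g/mol = 0.4771 mol
Ratios (÷ 0.2386): C 1.000, H 2.000, O 2.000
Ratio ≈ 1:2:2, so the empirical formula is CH2O2
Empirical-formula mass = 46.03 g/mol
n = 92 / 46.03 = 2.00 ≈ 2
Molecular formula = (CH2O2)×2 = C2H4O4

C2H4O4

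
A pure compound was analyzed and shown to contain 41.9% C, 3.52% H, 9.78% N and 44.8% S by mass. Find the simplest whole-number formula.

C5H5NS2

Assume 100 g: 41.9 g C, 3.52 g H, 9.78 g N, 44.8 g S.
Moles — C: 41.9 / 12.01 = 3.489 mol; H: 3.52 / 1.008 = 3.492 mol; N: 9.78 / 14.01 = 0.6981 mol; S: 44.8 / 32.07 = 1.397 mol
Ratios (÷ 0.6981): C 4.998, H 5.002, N 1.000, S 2.001
Ratio ≈ 5:5:1:2, so the empirical formula is C5H5NS2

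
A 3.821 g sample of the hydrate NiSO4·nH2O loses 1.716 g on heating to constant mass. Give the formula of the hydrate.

NiSO4·7H2O

Mass of anhydrous NiSO4 = 3.821 − 1.716 = 2.105 g
mol H2O = 1.716 / 18.02 = 0.09523
Molar mass of NiSO4 = 154.76 g/mol → mol NiSO4 = 2.105 / 154.76 = 0.0136
n = 0.09523 / 0.0136 = 7.00 ≈ 7 → NiSO4·7H2O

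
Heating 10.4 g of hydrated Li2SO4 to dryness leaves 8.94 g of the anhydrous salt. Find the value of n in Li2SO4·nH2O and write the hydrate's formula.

Mass of water lost = 10.4 − 8.94 = 1.46 g → 1.46 / 18.02 = 0.08102 mol H2O
Molar mass of Li2SO4 = 109.95 g/mol → mol Li2SO4 = 8.94 / 109.95 = 0.08131
n = 0.08102 / 0.08131 = 1.00 ≈ 1 → Li2SO4·H2O

Li2SO4·H2O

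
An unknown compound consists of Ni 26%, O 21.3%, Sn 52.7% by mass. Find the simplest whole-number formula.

Assume 100 g: 26 g Ni, 21.3 g O, 52.7 g Sn.
Ni: 26 g ÷ 58.69 g/mol = 0.443 mol
O: 21.3 g ÷ 16.00 g/mol = 1.331 mol
Sn: 52.7 g ÷ 118.71 g/mol = 0.4439 mol
Ratios (÷ 0.443): Ni 1.000, O 3.005, Sn 1.002
≈ 1:3:1 → NiO3Sn

NiO3Sn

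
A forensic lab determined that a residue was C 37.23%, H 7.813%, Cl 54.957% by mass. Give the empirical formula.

Assume 100 g: 37.23 g C, 7.813 g H, 54.957 g Cl.
C: 37.23 g ÷ 12.01 g/mol = 3.1 mol
H: 7.813 g ÷ 1.008 g/mol = 7.751 mol
Cl: 54.957 g ÷ 35.45 g/mol = 1.55 mol
Divide by the smallest (1.55 mol Cl): C 2.000, H 5.000, Cl 1.000
≈ 2:5:1 → C2H5Cl

C2H5Cl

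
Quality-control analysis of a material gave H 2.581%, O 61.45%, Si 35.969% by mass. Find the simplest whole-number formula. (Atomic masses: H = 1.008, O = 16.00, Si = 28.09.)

Assume 100 g: 2.581 g H, 61.45 g O, 35.969 g Si.
n(H) = 2.581/1.008 = 2.561, n(O) = 61.45/16.00 = 3.841, n(Si) = 35.969/28.09 = 1.28
Smallest is Si at 1.28 mol; normalising gives H 2.000, O 2.999, Si 1.000
→ H2O3Si

H2O3Si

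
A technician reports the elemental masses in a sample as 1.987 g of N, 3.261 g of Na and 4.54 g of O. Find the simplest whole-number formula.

Moles — N: 1.987 / 14.01 = 0.1418 mol; Na: 3.261 / 22.99 = 0.1418 mol; O: 4.54 / 16.00 = 0.2838 mol
Ratios (÷ 0.1418): N 1.000, Na 1.000, O 2.001
Ratio ≈ 1:1:2, so the empirical formula is NNaO2

NNaO2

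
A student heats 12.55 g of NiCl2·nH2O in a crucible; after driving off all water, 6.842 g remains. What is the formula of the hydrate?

Mass of water lost = 12.55 − 6.842 = 5.708 g → 5.708 / 18.02 = 0.3168 mol H2O
Molar mass of NiCl2 = 129.59 g/mol → mol NiCl2 = 6.842 / 129.59 = 0.0528
n = 0.3168 / 0.0528 = 6.00 ≈ 6 → NiCl2·6H2O

NiCl2·6H2O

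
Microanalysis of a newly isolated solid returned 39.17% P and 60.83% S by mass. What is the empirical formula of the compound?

Assume 100 g: 39.17 g P, 60.83 g S.
Moles — P: 39.17 / 30.97 = 1.265 mol; S: 60.83 / 32.07 = 1.897 mol
Divide by the smallest (1.265 mol P): P 1.000, S 1.500
Scaling by 2: P 2.00, S 3.00 → P2S3

P2S3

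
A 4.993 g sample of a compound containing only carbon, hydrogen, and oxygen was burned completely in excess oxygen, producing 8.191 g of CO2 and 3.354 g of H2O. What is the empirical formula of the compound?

mol C = 8.191 / 44.01 = 0.1861; mass C = 0.1861 × 12.01 = 2.235 g
mol H = 2 × (3.354 / 18.02) = 0.3723; mass H = 0.3723 × 1.008 = 0.3752 g
mass O = 4.993 − (2.610) = 2.383 g → mol O = 0.1489
Ratios (÷ 0.1489): C 1.250, H 2.500, O 1.000
Multiply by 4: C 5.00, H 10.00, O 4.00 → C5H10O4

C5H10O4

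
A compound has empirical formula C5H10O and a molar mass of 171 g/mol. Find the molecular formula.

C10H20O2

Empirical-formula mass = 86.13 g/mol
n = 171 / 86.13 = 1.99 ≈ 2
Molecular formula = (C5H10O)2 = C10H20O2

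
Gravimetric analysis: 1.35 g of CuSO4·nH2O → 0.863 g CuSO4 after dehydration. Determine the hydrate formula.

Mass of water lost = 1.35 − 0.863 = 0.487 g → 0.487 / 18.02 = 0.02703 mol H2O
Molar mass of CuSO4 = 159.62 g/mol → mol CuSO4 = 0.863 / 159.62 = 0.005407
n = 0.02703 / 0.005407 = 5.00 ≈ 5 → CuSO4·5H2O

CuSO4·5H2O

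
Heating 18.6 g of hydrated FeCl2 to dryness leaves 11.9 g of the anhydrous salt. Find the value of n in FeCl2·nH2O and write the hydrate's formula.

FeCl2·4H2O

Mass of water lost = 18.6 − 11.9 = 6.7 g → 6.7 / 18.02 = 0.3718 mol H2O
Molar mass of FeCl2 = 126.75 g/mol → mol FeCl2 = 11.9 / 126.75 = 0.09389
n = 0.3718 / 0.09389 = 3.96 ≈ 4 → FeCl2·4H2O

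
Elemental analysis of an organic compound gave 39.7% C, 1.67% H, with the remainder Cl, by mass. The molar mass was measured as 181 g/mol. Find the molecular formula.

C6H3Cl3

Assume 100 g: 39.7 g C, 1.67 g H, 58.63 g Cl.
Moles — C: 39.7 / 12.01 = 3.306 mol; H: 1.67 / 1.008 = 1.657 mol; Cl: 58.63 / 35.45 = 1.654 mol
Divide by the smallest (1.654 mol Cl): C 1.999, H 1.002, Cl 1.000
≈ 2:1:1 → C2HCl
Empirical-formula mass = 60.48 g/mol
n = 181 / 60.48 = 2.99 ≈ 3
Molecular formula = (C2HCl)×3 = C6H3Cl3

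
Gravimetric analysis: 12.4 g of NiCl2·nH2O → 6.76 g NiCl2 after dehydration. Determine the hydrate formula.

Mass of water lost = 12.4 − 6.76 = 5.64 g → 5.64 / 18.02 = 0.313 mol H2O
Molar mass of NiCl2 = 129.59 g/mol → mol NiCl2 = 6.76 / 129.59 = 0.05216
n = 0.313 / 0.05216 = 6.00 ≈ 6 → NiCl2·6H2O

NiCl2·6H2O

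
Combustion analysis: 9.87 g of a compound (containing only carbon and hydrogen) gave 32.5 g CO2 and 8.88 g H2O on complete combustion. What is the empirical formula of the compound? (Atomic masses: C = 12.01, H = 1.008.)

C3H4

mol C = 32.5 / 44.01 = 0.7385; mass C = 0.7385 × 12.01 = 8.869 g
mol H = 2 × (8.88 / 18.02) = 0.9856; mass H = 0.9856 × 1.008 = 0.9935 g
Divide by the smallest (0.7385 mol C): C 1.000, H 1.335
Multiply by 3: C 3.00, H 4.00 → C3H4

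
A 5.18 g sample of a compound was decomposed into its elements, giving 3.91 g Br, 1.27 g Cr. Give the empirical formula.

n(Br) = 3.91/79.90 = 0.04894, n(Cr) = 1.27/52.00 = 0.02442
Divide by the smallest (0.02442 mol Cr): Br 2.004, Cr 1.000
→ Br2Cr

Br2Cr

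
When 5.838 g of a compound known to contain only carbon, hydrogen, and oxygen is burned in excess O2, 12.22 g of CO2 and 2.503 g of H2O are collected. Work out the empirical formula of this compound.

C2H2O

mol C = 12.22 / 44.01 = 0.2777; mass C = 0.2777 × 12.01 = 3.335 g
mol H = 2 × (2.503 / 18.02) = 0.2778; mass H = 0.2778 × 1.008 = 0.2800 g
mass O = 5.838 − (3.615) = 2.223 g → mol O = 0.1390
Ratios (÷ 0.139): C 1.998, H 1.999, O 1.000
≈ 2:2:1 → C2H2O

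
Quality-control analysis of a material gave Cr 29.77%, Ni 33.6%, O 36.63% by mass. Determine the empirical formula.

CrNiO4

Assume 100 g: 29.77 g Cr, 33.6 g Ni, 36.63 g O.
n(Cr) = 29.77/52.00 = 0.5725, n(Ni) = 33.6/58.69 = 0.5725, n(O) = 36.63/16.00 = 2.289
Divide by the smallest (0.5725 mol Ni): Cr 1.000, Ni 1.000, O 3.999
≈ 1:1:4 → CrNiO4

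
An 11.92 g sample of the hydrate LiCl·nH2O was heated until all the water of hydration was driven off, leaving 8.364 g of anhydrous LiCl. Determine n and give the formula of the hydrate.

Mass of water lost = 11.92 − 8.364 = 3.556 g → 3.556 / 18.02 = 0.1973 mol H2O
Molar mass of LiCl = 42.39 g/mol → mol LiCl = 8.364 / 42.39 = 0.1973
n = 0.1973 / 0.1973 = 1.00 ≈ 1 → LiCl·H2O

LiCl·H2O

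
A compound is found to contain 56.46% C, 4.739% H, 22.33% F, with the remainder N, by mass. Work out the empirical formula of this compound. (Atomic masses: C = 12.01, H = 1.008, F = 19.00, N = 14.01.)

C4H4FN

Assume 100 g: 56.46 g C, 4.739 g H, 22.33 g F, 16.471 g N.
Moles — C: 56.46 / 12.01 = 4.701 mol; H: 4.739 / 1.008 = 4.701 mol; F: 22.33 / 19.00 = 1.175 mol; N: 16.471 / 14.01 = 1.176 mol
Divide by the smallest (1.175 mol F): C 4.000, H 4.000, F 1.000, N 1.000
→ C4H4FN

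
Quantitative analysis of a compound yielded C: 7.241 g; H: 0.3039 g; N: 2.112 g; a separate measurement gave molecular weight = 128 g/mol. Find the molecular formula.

n(C) = 7.241/12.01 = 0.6029, n(H) = 0.3039/1.008 = 0.3015, n(N) = 2.112/14.01 = 0.1507
Ratios (÷ 0.1507): C 3.999, H 2.000, N 1.000
→ C4H2N
Empirical-formula mass = 64.07 g/mol
n = 128 / 64.07 = 2.00 ≈ 2
Molecular formula = (C4H2N)×2 = C8H4N2

C8H4N2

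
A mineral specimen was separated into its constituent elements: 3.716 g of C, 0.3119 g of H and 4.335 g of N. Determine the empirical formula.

CHN

C: 3.716 g ÷ 12.01 g/mol = 0.3094 mol
H: 0.3119 g ÷ 1.008 g/mol = 0.3094 mol
N: 4.335 g ÷ 14.01 g/mol = 0.3094 mol
Smallest is C at 0.3094 mol; normalising gives C 1.000, H 1.000, N 1.000
≈ 1:1:1 → CHN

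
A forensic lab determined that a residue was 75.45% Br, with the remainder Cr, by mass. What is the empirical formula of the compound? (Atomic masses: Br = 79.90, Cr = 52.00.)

Assume 100 g: 75.45 g Br, 24.55 g Cr.
Br: 75.45 g ÷ 79.90 g/mol = 0.9443 mol
Cr: 24.55 g ÷ 52.00 g/mol = 0.4721 mol
Ratios (÷ 0.4721): Br 2.000, Cr 1.000
→ Br2Cr

Br2Cr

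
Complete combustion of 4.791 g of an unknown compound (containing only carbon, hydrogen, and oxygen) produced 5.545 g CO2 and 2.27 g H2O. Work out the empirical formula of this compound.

mol C = 5.545 / 44.01 = 0.1260; mass C = 0.1260 × 12.01 = 1.513 g
mol H = 2 × (2.27 / 18.02) = 0.2519; mass H = 0.2519 × 1.008 = 0.2540 g
mass O = 4.791 − (1.767) = 3.024 g → mol O = 0.1890
Divide by the smallest (0.126 mol C): C 1.000, H 2.000, O 1.500
Scaling by 2: C 2.00, H 4.00, O 3.00 → C2H4O3

C2H4O3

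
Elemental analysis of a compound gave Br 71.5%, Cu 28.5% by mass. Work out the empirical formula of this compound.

Br2Cu

Assume 100 g: 71.5 g Br, 28.5 g Cu.
Br: 71.5 g ÷ 79.90 g/mol = 0.8949 mol
Cu: 28.5 g ÷ 63.55 g/mol = 0.4485 mol
Ratios (÷ 0.4485): Br 1.995, Cu 1.000
≈ 2:1 → Br2Cu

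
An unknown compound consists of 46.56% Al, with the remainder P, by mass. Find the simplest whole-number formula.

AlP

Assume 100 g: 46.56 g Al, 53.44 g P.
Moles — Al: 46.56 / 26.98 = 1.726 mol; P: 53.44 / 30.97 = 1.726 mol
Divide by the smallest (1.726 mol P): Al 1.000, P 1.000
→ AlP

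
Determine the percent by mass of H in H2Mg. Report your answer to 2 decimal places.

7.66%

Molar mass = 2(1.008) + 1(24.31) = 26.326 g/mol
Mass of H per mole = 2 × 1.008 = 2.016 g
% H = 2.016 / 26.326 × 100 = 7.66%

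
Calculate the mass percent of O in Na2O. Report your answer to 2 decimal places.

Molar mass = 2(22.99) + 1(16.00) = 61.980 g/mol
Mass of O per mole = 1 × 16.00 = 16.000 g
% O = 16.000 / 61.980 × 100 = 25.81%

25.81%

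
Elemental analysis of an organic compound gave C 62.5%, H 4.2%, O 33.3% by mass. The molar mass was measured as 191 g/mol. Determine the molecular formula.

C10H8O4

Assume 100 g: 62.5 g C, 4.2 g H, 33.3 g O.
C: 62.5 g ÷ 12.01 g/mol = 5.204 mol
H: 4.2 g ÷ 1.008 g/mol = 4.167 mol
O: 33.3 g ÷ 16.00 g/mol = 2.081 mol
Smallest is O at 2.081 mol; normalising gives C 2.500, H 2.002, O 1.000
×2: C 5.00, H 4.00, O 2.00 → C5H4O2
Empirical-formula mass = 96.08 g/mol
n = 191 / 96.08 = 1.99 ≈ 2
Molecular formula = (C5H4O2)×2 = C10H8O4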